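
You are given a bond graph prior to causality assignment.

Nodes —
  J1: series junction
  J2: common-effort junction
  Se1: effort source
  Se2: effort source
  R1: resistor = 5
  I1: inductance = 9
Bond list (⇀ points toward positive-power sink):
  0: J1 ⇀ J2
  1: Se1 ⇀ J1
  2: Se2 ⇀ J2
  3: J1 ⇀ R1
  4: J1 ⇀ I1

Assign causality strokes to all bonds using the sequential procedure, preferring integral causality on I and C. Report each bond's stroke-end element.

β1 stroke at J1  (Se1 fixes effort; stroke away)
β2 stroke at J2  (Se2 (Se) sets effort on bond)
β0 stroke at J1  (common-e at J2 fixed by 2)
β4 stroke at I1  (I1 outputs flow p/I1)
β3 stroke at J1  (J1 flow already set via bond 4)

#0 →J1
#1 →J1
#2 →J2
#3 →J1
#4 →I1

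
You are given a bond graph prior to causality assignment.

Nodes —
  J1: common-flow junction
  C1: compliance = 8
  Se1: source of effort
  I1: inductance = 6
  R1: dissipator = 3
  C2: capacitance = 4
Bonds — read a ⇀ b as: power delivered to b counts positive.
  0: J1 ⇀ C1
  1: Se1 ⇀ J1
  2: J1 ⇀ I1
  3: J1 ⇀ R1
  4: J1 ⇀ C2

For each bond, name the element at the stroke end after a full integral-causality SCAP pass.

b1 stroke at J1  (Se1: effort source, stroke at far end)
b0 stroke at J1  (C1 outputs effort q/C1)
b2 stroke at I1  (prefer integral on I1)
b3 stroke at J1  (J1 flow already set via bond 2)
b4 stroke at J1  (common-f at J1 fixed by 2)

β0 stroke→J1
β1 stroke→J1
β2 stroke→I1
β3 stroke→J1
β4 stroke→J1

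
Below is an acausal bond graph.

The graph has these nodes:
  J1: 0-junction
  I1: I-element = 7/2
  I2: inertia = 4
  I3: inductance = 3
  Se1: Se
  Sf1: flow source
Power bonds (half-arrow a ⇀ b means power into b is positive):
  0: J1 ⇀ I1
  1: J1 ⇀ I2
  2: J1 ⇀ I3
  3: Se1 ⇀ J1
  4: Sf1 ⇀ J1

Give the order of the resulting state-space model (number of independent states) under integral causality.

#3 stroke at J1  (source Se1 imposes e)
#4 stroke at Sf1  (Sf1 (Sf) sets flow on bond)
#0 stroke at I1  (J1: bond 3 brought effort, rest push out)
#1 stroke at I2  (J1: bond 3 brought effort, rest push out)
#2 stroke at I3  (J1 effort already set via bond 3)

3  (I1, I2, I3 all integral)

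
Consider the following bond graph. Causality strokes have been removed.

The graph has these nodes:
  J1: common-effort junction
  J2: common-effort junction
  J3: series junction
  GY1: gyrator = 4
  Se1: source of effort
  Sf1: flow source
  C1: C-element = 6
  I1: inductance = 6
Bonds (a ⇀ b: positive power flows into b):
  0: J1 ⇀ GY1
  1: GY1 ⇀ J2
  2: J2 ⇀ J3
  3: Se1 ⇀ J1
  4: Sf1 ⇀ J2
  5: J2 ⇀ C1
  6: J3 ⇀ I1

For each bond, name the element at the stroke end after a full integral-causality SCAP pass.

b0 →GY1
b1 →GY1
b2 →J3
b3 →J1
b4 →Sf1
b5 →J2
b6 →I1

#3 stroke at J1  (source Se1 imposes e)
#4 stroke at Sf1  (source Sf1 imposes f)
#0 stroke at GY1  (J1 effort already set via bond 3)
#1 stroke at GY1  (GY GY1: same side as bond 0)
#5 stroke at J2  (prefer integral on C1)
#2 stroke at J3  (0-jn J2 has e-setter on 5)
#6 stroke at I1  (closing 1-jn rule on J3)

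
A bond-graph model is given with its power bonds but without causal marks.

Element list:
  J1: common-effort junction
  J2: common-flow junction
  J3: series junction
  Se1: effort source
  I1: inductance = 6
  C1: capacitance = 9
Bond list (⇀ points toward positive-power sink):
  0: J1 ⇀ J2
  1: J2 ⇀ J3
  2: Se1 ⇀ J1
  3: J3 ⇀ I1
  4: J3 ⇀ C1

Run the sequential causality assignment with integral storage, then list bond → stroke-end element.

β0 →J2
β1 →J3
β2 →J1
β3 →I1
β4 →J3

b2 |J1  (Se1: effort source, stroke at far end)
b0 |J2  (J1: bond 2 brought effort, rest push out)
b1 |J3  (J2: last free bond brings flow in)
b3 |I1  (I1 outputs flow p/I1)
b4 |J3  (1-jn J3 has f-setter on 3)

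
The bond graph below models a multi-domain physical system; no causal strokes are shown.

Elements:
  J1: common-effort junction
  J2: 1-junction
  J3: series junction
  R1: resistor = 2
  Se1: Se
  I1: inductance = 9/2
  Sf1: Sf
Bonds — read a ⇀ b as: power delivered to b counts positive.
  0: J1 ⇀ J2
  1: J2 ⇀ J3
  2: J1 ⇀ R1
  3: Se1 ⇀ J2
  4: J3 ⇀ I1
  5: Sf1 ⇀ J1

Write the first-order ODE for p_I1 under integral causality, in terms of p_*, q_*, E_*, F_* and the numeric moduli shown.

bond 3 |J2  (Se1: effort source, stroke at far end)
bond 5 |Sf1  (source Sf1 imposes f)
bond 4 |I1  (I1 outputs flow p/I1)
bond 1 |J3  (1-jn J3 has f-setter on 4)
bond 0 |J2  (J2: bond 1 brought flow, rest push out)
bond 2 |J1  (only one effort-in slot at J1)

dp_I1/dt = E_Se1 + 2*F_Sf1 - 4*p_I1/9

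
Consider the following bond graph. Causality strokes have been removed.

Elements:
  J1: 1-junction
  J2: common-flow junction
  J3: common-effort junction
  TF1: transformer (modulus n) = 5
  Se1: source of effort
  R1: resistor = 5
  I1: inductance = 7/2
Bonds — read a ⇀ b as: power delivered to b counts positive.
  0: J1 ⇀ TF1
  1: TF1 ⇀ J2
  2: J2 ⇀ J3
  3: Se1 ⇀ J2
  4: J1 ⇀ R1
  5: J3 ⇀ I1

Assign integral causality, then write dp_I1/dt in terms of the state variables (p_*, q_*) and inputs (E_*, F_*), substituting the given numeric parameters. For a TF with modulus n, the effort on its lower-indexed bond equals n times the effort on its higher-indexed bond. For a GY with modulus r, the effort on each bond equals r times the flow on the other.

dp_I1/dt = E_Se1 - 2*p_I1/35

b3 stroke at J2  (Se1: effort source, stroke at far end)
b5 stroke at I1  (I1 outputs flow p/I1)
b2 stroke at J3  (J3: last free bond brings effort in)
b1 stroke at J2  (J2 flow already set via bond 2)
b0 stroke at TF1  (TF1: transformer flips bond 1)
b4 stroke at J1  (common-f at J1 fixed by 0)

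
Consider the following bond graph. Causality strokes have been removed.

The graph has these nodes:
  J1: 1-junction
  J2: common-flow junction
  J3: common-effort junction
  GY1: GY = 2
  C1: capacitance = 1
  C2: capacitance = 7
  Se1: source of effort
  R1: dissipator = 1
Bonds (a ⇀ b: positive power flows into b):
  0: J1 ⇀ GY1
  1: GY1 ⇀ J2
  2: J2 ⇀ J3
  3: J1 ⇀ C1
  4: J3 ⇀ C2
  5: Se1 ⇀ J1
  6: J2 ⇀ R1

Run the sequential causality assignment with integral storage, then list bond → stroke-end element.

bond 5 |J1  (Se1 fixes effort; stroke away)
bond 3 |J1  (prefer integral on C1)
bond 0 |GY1  (J1 needs exactly one f-in)
bond 1 |GY1  (GY1 both-in/both-out from 0)
bond 2 |J2  (J2 flow already set via bond 1)
bond 6 |J2  (1-jn J2 has f-setter on 1)
bond 4 |J3  (J3: last free bond brings effort in)

b0 stroke→GY1
b1 stroke→GY1
b2 stroke→J2
b3 stroke→J1
b4 stroke→J3
b5 stroke→J1
b6 stroke→J2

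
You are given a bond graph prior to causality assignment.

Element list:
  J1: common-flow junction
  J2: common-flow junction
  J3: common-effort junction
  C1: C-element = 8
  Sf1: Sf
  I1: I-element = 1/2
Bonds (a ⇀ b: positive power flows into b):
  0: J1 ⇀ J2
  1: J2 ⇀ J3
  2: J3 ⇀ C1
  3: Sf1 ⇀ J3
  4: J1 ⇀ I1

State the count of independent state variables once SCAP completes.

2  (C1, I1 all integral)

b3 stroke at Sf1  (Sf1 fixes flow; stroke at Sf1)
b2 stroke at J3  (prefer integral on C1)
b1 stroke at J2  (common-e at J3 fixed by 2)
b0 stroke at J1  (J2: last free bond brings flow in)
b4 stroke at I1  (J1: last free bond brings flow in)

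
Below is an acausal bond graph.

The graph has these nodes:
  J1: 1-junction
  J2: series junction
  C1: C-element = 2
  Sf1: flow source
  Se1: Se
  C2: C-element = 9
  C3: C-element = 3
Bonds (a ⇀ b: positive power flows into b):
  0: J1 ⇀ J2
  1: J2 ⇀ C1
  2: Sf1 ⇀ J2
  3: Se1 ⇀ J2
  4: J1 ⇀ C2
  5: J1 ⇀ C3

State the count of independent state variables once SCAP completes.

#2 →Sf1  (source Sf1 imposes f)
#3 →J2  (Se1: effort source, stroke at far end)
#0 →J2  (J2 flow already set via bond 2)
#1 →J2  (J2 flow already set via bond 2)
#4 →J1  (1-jn J1 has f-setter on 0)
#5 →J1  (common-f at J1 fixed by 0)

3  (C1, C2, C3 all integral)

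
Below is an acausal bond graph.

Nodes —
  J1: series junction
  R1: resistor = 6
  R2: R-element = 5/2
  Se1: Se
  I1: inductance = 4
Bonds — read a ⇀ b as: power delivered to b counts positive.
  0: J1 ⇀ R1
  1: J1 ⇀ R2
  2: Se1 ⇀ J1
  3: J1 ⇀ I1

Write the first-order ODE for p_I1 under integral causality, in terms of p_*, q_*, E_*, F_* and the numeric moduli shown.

dp_I1/dt = E_Se1 - 17*p_I1/8

b2 |J1  (Se1 fixes effort; stroke away)
b3 |I1  (I1 outputs flow p/I1)
b0 |J1  (common-f at J1 fixed by 3)
b1 |J1  (J1 flow already set via bond 3)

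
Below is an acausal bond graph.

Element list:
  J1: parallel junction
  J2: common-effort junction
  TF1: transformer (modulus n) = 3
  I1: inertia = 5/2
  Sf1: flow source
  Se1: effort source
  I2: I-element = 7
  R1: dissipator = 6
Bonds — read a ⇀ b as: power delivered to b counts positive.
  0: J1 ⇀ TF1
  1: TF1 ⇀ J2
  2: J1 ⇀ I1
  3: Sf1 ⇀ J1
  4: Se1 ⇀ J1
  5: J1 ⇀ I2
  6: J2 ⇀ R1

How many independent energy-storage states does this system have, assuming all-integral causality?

2  (I1, I2 all integral)

b3 stroke at Sf1  (Sf1 (Sf) sets flow on bond)
b4 stroke at J1  (Se1: effort source, stroke at far end)
b0 stroke at TF1  (common-e at J1 fixed by 4)
b2 stroke at I1  (common-e at J1 fixed by 4)
b5 stroke at I2  (0-jn J1 has e-setter on 4)
b1 stroke at J2  (TF1: transformer flips bond 0)
b6 stroke at R1  (J2 effort already set via bond 1)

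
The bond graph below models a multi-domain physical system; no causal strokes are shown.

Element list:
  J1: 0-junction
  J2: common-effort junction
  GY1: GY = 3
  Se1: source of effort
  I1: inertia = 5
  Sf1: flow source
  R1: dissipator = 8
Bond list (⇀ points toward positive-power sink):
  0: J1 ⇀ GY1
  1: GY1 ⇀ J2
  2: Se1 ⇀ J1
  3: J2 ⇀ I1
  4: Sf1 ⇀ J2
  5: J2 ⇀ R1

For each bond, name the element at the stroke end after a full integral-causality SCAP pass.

#0 stroke→GY1
#1 stroke→GY1
#2 stroke→J1
#3 stroke→I1
#4 stroke→Sf1
#5 stroke→J2

β2 |J1  (Se1 fixes effort; stroke away)
β4 |Sf1  (Sf1 fixes flow; stroke at Sf1)
β0 |GY1  (J1 effort already set via bond 2)
β1 |GY1  (GY1: gyrator matches bond 0)
β3 |I1  (I1: I, integral causality)
β5 |J2  (closing 0-jn rule on J2)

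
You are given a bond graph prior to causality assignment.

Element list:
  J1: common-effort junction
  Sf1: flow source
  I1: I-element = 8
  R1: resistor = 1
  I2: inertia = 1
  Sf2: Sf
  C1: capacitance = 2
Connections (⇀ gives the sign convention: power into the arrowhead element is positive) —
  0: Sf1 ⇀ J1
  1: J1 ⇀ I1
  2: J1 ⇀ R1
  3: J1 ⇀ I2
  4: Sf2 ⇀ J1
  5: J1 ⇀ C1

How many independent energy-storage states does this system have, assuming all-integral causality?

β0 stroke→Sf1  (source Sf1 imposes f)
β4 stroke→Sf2  (Sf2 (Sf) sets flow on bond)
β1 stroke→I1  (I1 integral (f out))
β3 stroke→I2  (prefer integral on I2)
β5 stroke→J1  (prefer integral on C1)
β2 stroke→R1  (0-jn J1 has e-setter on 5)

3  (C1, I1, I2 all integral)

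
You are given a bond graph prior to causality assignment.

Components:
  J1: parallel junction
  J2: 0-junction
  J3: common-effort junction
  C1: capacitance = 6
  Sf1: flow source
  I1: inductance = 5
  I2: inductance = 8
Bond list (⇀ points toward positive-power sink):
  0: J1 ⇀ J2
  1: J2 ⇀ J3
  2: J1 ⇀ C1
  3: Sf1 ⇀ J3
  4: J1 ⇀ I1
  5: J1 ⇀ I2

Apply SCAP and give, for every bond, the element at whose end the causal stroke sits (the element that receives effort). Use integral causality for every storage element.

β0 stroke→J2
β1 stroke→J3
β2 stroke→J1
β3 stroke→Sf1
β4 stroke→I1
β5 stroke→I2

β3 →Sf1  (source Sf1 imposes f)
β1 →J3  (J3 needs exactly one e-in)
β0 →J2  (closing 0-jn rule on J2)
β2 →J1  (C1 integral (e out))
β4 →I1  (common-e at J1 fixed by 2)
β5 →I2  (J1 effort already set via bond 2)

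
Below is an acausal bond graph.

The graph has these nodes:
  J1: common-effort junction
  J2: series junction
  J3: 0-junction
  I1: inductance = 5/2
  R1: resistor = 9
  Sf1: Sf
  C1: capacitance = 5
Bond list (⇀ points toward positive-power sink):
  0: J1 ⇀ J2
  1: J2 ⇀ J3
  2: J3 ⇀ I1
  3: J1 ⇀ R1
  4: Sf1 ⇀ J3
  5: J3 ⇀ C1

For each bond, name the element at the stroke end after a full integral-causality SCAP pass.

bond 0 stroke→J1
bond 1 stroke→J2
bond 2 stroke→I1
bond 3 stroke→R1
bond 4 stroke→Sf1
bond 5 stroke→J3

b4 stroke→Sf1  (Sf1: flow source, stroke at near end)
b2 stroke→I1  (I1 outputs flow p/I1)
b5 stroke→J3  (C1 integral (e out))
b1 stroke→J2  (J3 effort already set via bond 5)
b0 stroke→J1  (J2: last free bond brings flow in)
b3 stroke→R1  (common-e at J1 fixed by 0)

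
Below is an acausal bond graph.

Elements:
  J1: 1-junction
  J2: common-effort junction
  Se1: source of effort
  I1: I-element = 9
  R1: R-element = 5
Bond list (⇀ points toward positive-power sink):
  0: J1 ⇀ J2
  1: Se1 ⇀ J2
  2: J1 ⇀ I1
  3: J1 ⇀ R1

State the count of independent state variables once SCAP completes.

#1 →J2  (Se1: effort source, stroke at far end)
#0 →J1  (0-jn J2 has e-setter on 1)
#2 →I1  (I1: I, integral causality)
#3 →J1  (J1: bond 2 brought flow, rest push out)

1  (I1 all integral)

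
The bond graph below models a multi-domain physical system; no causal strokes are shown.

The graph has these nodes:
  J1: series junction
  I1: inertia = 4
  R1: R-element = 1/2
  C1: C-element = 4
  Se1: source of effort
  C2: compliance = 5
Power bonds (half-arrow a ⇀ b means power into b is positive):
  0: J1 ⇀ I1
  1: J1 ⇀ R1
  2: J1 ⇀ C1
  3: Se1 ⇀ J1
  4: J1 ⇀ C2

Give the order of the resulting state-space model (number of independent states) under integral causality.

b3 stroke at J1  (Se1 (Se) sets effort on bond)
b0 stroke at I1  (I1: I, integral causality)
b1 stroke at J1  (J1: bond 0 brought flow, rest push out)
b2 stroke at J1  (common-f at J1 fixed by 0)
b4 stroke at J1  (common-f at J1 fixed by 0)

3  (C1, C2, I1 all integral)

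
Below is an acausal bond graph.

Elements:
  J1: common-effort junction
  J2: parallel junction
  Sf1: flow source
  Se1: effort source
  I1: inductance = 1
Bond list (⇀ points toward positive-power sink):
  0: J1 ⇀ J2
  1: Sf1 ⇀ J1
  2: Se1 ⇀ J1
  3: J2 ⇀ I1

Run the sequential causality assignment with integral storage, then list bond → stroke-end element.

β1 stroke at Sf1  (source Sf1 imposes f)
β2 stroke at J1  (Se1: effort source, stroke at far end)
β0 stroke at J2  (common-e at J1 fixed by 2)
β3 stroke at I1  (common-e at J2 fixed by 0)

#0 stroke at J2
#1 stroke at Sf1
#2 stroke at J1
#3 stroke at I1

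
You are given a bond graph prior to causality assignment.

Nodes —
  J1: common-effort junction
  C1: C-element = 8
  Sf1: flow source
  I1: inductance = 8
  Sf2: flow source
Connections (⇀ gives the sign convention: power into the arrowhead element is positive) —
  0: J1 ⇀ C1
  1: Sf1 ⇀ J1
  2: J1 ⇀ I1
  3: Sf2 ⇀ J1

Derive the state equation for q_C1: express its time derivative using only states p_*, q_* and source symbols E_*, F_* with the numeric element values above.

dq_C1/dt = F_Sf1 + F_Sf2 - p_I1/8

bond 1 |Sf1  (source Sf1 imposes f)
bond 3 |Sf2  (Sf2 (Sf) sets flow on bond)
bond 0 |J1  (prefer integral on C1)
bond 2 |I1  (J1 effort already set via bond 0)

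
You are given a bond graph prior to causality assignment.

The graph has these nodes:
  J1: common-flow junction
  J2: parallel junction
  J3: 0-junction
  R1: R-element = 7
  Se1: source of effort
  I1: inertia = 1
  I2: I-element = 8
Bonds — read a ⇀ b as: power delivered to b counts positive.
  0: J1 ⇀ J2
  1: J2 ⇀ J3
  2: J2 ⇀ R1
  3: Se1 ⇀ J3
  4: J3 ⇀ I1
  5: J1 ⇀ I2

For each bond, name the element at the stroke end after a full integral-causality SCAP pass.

b0 |J1
b1 |J2
b2 |R1
b3 |J3
b4 |I1
b5 |I2

β3 |J3  (Se1 (Se) sets effort on bond)
β1 |J2  (J3: bond 3 brought effort, rest push out)
β4 |I1  (common-e at J3 fixed by 3)
β0 |J1  (J2: bond 1 brought effort, rest push out)
β2 |R1  (J2: bond 1 brought effort, rest push out)
β5 |I2  (J1 needs exactly one f-in)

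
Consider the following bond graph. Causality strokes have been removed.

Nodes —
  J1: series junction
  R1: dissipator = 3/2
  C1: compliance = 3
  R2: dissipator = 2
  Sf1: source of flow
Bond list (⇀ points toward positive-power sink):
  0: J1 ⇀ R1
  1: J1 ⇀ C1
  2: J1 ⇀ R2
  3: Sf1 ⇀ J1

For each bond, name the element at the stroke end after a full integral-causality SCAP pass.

β0 stroke→J1
β1 stroke→J1
β2 stroke→J1
β3 stroke→Sf1

b3 |Sf1  (Sf1: flow source, stroke at near end)
b0 |J1  (J1 flow already set via bond 3)
b1 |J1  (J1: bond 3 brought flow, rest push out)
b2 |J1  (common-f at J1 fixed by 3)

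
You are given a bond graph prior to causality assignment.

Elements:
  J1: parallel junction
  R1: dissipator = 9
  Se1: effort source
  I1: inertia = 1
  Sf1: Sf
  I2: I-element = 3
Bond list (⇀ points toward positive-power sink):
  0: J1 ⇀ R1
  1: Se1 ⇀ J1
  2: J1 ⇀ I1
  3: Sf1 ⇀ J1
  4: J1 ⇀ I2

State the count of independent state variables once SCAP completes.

bond 1 stroke→J1  (Se1 (Se) sets effort on bond)
bond 3 stroke→Sf1  (source Sf1 imposes f)
bond 0 stroke→R1  (J1 effort already set via bond 1)
bond 2 stroke→I1  (J1: bond 1 brought effort, rest push out)
bond 4 stroke→I2  (J1: bond 1 brought effort, rest push out)

2  (I1, I2 all integral)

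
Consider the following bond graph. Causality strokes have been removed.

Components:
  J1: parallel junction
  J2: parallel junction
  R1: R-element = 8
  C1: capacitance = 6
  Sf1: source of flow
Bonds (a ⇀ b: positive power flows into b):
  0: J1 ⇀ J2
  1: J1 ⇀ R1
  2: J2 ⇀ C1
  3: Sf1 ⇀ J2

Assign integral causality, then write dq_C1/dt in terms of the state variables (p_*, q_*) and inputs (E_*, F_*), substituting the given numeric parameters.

dq_C1/dt = F_Sf1 - q_C1/48

b3 stroke at Sf1  (Sf1 (Sf) sets flow on bond)
b2 stroke at J2  (C1 integral (e out))
b0 stroke at J1  (0-jn J2 has e-setter on 2)
b1 stroke at R1  (common-e at J1 fixed by 0)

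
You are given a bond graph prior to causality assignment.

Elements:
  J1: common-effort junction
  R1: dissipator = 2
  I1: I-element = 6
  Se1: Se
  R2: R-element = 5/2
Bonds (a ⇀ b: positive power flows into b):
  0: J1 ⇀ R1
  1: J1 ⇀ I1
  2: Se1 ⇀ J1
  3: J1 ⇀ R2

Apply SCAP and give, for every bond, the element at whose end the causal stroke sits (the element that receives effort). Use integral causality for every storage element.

bond 2 |J1  (Se1 fixes effort; stroke away)
bond 0 |R1  (0-jn J1 has e-setter on 2)
bond 1 |I1  (0-jn J1 has e-setter on 2)
bond 3 |R2  (common-e at J1 fixed by 2)

bond 0 →R1
bond 1 →I1
bond 2 →J1
bond 3 →R2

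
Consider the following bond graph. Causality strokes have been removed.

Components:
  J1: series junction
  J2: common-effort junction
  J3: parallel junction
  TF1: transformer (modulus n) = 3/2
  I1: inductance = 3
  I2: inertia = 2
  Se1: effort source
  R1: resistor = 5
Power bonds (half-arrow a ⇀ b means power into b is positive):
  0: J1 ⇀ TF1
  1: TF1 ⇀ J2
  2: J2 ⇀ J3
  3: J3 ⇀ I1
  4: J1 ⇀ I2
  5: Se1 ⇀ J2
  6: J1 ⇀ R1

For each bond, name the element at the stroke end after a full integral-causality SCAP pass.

#0 |J1
#1 |TF1
#2 |J3
#3 |I1
#4 |I2
#5 |J2
#6 |J1

β5 stroke at J2  (Se1 (Se) sets effort on bond)
β1 stroke at TF1  (J2 effort already set via bond 5)
β2 stroke at J3  (J2 effort already set via bond 5)
β3 stroke at I1  (J3: bond 2 brought effort, rest push out)
β0 stroke at J1  (TF TF1: opposite of bond 1)
β4 stroke at I2  (I2 integral (f out))
β6 stroke at J1  (J1 flow already set via bond 4)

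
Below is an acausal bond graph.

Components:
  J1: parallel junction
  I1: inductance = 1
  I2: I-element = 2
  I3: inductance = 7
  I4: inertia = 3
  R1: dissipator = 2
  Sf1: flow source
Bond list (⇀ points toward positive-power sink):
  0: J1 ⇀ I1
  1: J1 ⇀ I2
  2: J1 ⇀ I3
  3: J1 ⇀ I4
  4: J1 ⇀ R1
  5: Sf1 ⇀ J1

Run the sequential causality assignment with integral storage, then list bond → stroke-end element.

bond 0 stroke at I1
bond 1 stroke at I2
bond 2 stroke at I3
bond 3 stroke at I4
bond 4 stroke at J1
bond 5 stroke at Sf1

b5 →Sf1  (source Sf1 imposes f)
b0 →I1  (I1 outputs flow p/I1)
b1 →I2  (I2 integral (f out))
b2 →I3  (I3 outputs flow p/I3)
b3 →I4  (I4 outputs flow p/I4)
b4 →J1  (closing 0-jn rule on J1)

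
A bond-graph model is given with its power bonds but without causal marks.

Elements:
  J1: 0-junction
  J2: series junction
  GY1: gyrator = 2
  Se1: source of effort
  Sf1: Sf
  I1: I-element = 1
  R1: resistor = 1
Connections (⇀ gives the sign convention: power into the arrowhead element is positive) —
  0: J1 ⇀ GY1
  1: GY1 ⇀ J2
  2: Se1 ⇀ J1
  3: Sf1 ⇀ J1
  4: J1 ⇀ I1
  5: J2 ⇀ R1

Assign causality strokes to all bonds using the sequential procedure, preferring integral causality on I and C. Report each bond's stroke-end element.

β0 stroke at GY1
β1 stroke at GY1
β2 stroke at J1
β3 stroke at Sf1
β4 stroke at I1
β5 stroke at J2

b2 →J1  (Se1: effort source, stroke at far end)
b3 →Sf1  (source Sf1 imposes f)
b0 →GY1  (J1 effort already set via bond 2)
b4 →I1  (0-jn J1 has e-setter on 2)
b1 →GY1  (GY1 both-in/both-out from 0)
b5 →J2  (common-f at J2 fixed by 1)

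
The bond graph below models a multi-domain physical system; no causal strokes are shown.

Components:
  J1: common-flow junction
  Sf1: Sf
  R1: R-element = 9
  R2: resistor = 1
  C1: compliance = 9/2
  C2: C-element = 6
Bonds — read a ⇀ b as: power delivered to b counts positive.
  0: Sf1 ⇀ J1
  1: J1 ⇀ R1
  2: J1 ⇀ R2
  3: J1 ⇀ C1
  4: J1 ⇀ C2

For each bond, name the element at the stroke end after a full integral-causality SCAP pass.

β0 |Sf1
β1 |J1
β2 |J1
β3 |J1
β4 |J1

β0 |Sf1  (source Sf1 imposes f)
β1 |J1  (J1 flow already set via bond 0)
β2 |J1  (J1: bond 0 brought flow, rest push out)
β3 |J1  (1-jn J1 has f-setter on 0)
β4 |J1  (J1 flow already set via bond 0)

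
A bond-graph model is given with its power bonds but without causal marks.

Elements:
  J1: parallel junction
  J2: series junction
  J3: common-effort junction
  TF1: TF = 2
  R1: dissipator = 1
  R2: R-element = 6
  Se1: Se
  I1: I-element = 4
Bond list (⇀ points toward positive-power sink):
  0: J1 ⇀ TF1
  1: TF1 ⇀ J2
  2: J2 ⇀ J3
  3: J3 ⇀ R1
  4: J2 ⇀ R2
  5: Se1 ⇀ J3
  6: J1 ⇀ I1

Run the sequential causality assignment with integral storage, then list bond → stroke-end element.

b0 |J1
b1 |TF1
b2 |J2
b3 |R1
b4 |J2
b5 |J3
b6 |I1

bond 5 |J3  (Se1 fixes effort; stroke away)
bond 2 |J2  (0-jn J3 has e-setter on 5)
bond 3 |R1  (common-e at J3 fixed by 5)
bond 6 |I1  (I1: I, integral causality)
bond 0 |J1  (closing 0-jn rule on J1)
bond 1 |TF1  (TF1: transformer flips bond 0)
bond 4 |J2  (common-f at J2 fixed by 1)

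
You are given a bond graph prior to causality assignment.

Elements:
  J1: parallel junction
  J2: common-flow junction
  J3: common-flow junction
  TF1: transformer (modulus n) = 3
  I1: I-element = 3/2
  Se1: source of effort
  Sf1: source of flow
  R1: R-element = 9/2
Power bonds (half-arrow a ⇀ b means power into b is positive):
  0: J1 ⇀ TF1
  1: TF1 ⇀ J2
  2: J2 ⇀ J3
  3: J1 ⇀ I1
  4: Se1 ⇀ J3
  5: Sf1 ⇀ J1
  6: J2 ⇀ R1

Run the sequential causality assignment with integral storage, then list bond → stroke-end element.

bond 0 stroke→J1
bond 1 stroke→TF1
bond 2 stroke→J2
bond 3 stroke→I1
bond 4 stroke→J3
bond 5 stroke→Sf1
bond 6 stroke→J2

b4 |J3  (source Se1 imposes e)
b5 |Sf1  (Sf1 fixes flow; stroke at Sf1)
b2 |J2  (closing 1-jn rule on J3)
b3 |I1  (I1 integral (f out))
b0 |J1  (J1 needs exactly one e-in)
b1 |TF1  (TF TF1: opposite of bond 0)
b6 |J2  (J2 flow already set via bond 1)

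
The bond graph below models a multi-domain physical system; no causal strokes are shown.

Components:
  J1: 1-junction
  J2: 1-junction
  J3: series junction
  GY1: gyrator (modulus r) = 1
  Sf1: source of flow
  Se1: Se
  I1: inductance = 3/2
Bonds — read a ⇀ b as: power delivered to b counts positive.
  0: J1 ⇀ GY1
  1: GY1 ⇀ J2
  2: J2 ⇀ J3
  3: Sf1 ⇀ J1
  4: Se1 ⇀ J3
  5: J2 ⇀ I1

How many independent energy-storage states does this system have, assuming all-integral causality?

1  (I1 all integral)

b3 stroke at Sf1  (source Sf1 imposes f)
b4 stroke at J3  (Se1 (Se) sets effort on bond)
b0 stroke at J1  (J1 flow already set via bond 3)
b2 stroke at J2  (closing 1-jn rule on J3)
b1 stroke at J2  (GY1: gyrator matches bond 0)
b5 stroke at I1  (J2 needs exactly one f-in)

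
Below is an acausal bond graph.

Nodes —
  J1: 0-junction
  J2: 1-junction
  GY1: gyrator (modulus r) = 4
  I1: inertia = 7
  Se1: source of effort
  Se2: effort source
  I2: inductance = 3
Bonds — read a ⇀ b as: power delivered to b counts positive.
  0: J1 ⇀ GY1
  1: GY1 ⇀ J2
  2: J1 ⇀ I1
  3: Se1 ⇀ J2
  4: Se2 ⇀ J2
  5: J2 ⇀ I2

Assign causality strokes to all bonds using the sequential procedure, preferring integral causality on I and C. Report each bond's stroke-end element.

β0 stroke at J1
β1 stroke at J2
β2 stroke at I1
β3 stroke at J2
β4 stroke at J2
β5 stroke at I2

b3 stroke at J2  (Se1 (Se) sets effort on bond)
b4 stroke at J2  (Se2 (Se) sets effort on bond)
b2 stroke at I1  (I1 outputs flow p/I1)
b0 stroke at J1  (J1 needs exactly one e-in)
b1 stroke at J2  (GY1: gyrator matches bond 0)
b5 stroke at I2  (J2 needs exactly one f-in)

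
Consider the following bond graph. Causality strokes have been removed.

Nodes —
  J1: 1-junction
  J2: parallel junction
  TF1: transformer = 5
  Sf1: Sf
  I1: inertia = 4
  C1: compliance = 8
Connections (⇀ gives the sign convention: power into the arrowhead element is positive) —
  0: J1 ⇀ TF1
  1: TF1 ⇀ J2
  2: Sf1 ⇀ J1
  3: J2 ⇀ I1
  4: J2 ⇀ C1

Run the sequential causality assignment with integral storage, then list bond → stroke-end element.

b2 stroke at Sf1  (Sf1 (Sf) sets flow on bond)
b0 stroke at J1  (J1: bond 2 brought flow, rest push out)
b1 stroke at TF1  (through TF1, causality passes straight; one stroke at TF1)
b3 stroke at I1  (I1 integral (f out))
b4 stroke at J2  (J2: last free bond brings effort in)

#0 →J1
#1 →TF1
#2 →Sf1
#3 →I1
#4 →J2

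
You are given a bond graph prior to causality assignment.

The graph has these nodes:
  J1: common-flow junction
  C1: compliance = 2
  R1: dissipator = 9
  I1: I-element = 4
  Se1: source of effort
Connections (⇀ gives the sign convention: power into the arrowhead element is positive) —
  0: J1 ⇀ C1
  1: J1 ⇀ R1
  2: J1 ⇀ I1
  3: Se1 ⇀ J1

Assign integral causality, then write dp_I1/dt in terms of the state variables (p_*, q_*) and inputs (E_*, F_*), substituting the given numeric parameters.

b3 stroke at J1  (Se1 fixes effort; stroke away)
b0 stroke at J1  (C1 integral (e out))
b2 stroke at I1  (I1 outputs flow p/I1)
b1 stroke at J1  (J1: bond 2 brought flow, rest push out)

dp_I1/dt = E_Se1 - 9*p_I1/4 - q_C1/2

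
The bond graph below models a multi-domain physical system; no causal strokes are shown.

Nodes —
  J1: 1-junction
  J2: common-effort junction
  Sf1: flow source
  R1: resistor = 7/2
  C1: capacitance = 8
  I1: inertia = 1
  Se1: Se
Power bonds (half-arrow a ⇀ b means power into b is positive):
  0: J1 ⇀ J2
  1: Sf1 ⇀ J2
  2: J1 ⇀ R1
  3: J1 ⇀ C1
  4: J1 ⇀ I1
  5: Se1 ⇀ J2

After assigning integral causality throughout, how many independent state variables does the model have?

2  (C1, I1 all integral)

bond 1 stroke at Sf1  (source Sf1 imposes f)
bond 5 stroke at J2  (Se1: effort source, stroke at far end)
bond 0 stroke at J1  (common-e at J2 fixed by 5)
bond 3 stroke at J1  (C1 outputs effort q/C1)
bond 4 stroke at I1  (I1 outputs flow p/I1)
bond 2 stroke at J1  (J1 flow already set via bond 4)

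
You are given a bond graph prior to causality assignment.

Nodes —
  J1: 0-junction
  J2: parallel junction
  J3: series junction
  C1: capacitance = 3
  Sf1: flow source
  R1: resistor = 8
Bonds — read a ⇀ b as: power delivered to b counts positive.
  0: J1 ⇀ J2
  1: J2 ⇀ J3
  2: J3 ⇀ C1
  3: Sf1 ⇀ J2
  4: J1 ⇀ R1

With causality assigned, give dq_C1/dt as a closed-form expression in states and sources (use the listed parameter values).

dq_C1/dt = F_Sf1 - q_C1/24

β3 stroke at Sf1  (Sf1 fixes flow; stroke at Sf1)
β2 stroke at J3  (C1 integral (e out))
β1 stroke at J2  (closing 1-jn rule on J3)
β0 stroke at J1  (common-e at J2 fixed by 1)
β4 stroke at R1  (common-e at J1 fixed by 0)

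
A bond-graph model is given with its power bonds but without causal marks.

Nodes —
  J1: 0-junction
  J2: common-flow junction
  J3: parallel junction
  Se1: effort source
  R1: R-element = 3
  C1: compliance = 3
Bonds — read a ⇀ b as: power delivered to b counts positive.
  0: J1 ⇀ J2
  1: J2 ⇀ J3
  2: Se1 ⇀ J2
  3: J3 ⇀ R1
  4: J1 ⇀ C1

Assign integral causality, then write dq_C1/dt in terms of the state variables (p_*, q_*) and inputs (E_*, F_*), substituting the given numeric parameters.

b2 |J2  (Se1: effort source, stroke at far end)
b4 |J1  (prefer integral on C1)
b0 |J2  (J1 effort already set via bond 4)
b1 |J3  (closing 1-jn rule on J2)
b3 |R1  (0-jn J3 has e-setter on 1)

dq_C1/dt = -E_Se1/3 - q_C1/9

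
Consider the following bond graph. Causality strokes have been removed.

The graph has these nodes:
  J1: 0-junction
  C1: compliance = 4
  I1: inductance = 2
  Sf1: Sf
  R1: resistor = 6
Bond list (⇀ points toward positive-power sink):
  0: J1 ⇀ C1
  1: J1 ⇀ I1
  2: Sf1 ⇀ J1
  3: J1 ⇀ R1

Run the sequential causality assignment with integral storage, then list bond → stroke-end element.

b2 stroke→Sf1  (Sf1 fixes flow; stroke at Sf1)
b0 stroke→J1  (C1: C, integral causality)
b1 stroke→I1  (0-jn J1 has e-setter on 0)
b3 stroke→R1  (J1: bond 0 brought effort, rest push out)

b0 |J1
b1 |I1
b2 |Sf1
b3 |R1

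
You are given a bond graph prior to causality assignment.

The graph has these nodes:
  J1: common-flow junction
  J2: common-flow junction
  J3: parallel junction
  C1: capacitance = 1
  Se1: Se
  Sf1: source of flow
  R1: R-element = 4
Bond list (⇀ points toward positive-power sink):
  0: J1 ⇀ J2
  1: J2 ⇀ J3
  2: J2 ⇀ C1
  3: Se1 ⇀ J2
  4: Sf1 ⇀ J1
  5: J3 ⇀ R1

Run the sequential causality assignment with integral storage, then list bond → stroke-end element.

#0 |J1
#1 |J2
#2 |J2
#3 |J2
#4 |Sf1
#5 |J3

bond 3 stroke→J2  (source Se1 imposes e)
bond 4 stroke→Sf1  (source Sf1 imposes f)
bond 0 stroke→J1  (J1: bond 4 brought flow, rest push out)
bond 1 stroke→J2  (J2 flow already set via bond 0)
bond 2 stroke→J2  (common-f at J2 fixed by 0)
bond 5 stroke→J3  (closing 0-jn rule on J3)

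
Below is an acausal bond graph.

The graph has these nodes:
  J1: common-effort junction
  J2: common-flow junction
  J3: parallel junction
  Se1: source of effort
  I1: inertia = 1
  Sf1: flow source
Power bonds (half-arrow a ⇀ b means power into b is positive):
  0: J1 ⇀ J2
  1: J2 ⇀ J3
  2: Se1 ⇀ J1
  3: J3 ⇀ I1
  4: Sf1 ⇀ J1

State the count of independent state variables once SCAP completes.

1  (I1 all integral)

#2 stroke→J1  (Se1: effort source, stroke at far end)
#4 stroke→Sf1  (Sf1 (Sf) sets flow on bond)
#0 stroke→J2  (common-e at J1 fixed by 2)
#1 stroke→J3  (J2: last free bond brings flow in)
#3 stroke→I1  (J3: bond 1 brought effort, rest push out)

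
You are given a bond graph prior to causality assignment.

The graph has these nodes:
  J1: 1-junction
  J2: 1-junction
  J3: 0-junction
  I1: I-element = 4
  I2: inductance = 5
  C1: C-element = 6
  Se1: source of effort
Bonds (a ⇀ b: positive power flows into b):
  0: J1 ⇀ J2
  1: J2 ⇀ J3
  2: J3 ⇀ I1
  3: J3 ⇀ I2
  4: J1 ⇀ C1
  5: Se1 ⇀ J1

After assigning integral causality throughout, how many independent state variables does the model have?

bond 5 →J1  (Se1 fixes effort; stroke away)
bond 2 →I1  (I1 outputs flow p/I1)
bond 3 →I2  (prefer integral on I2)
bond 1 →J3  (closing 0-jn rule on J3)
bond 0 →J2  (J2 flow already set via bond 1)
bond 4 →J1  (J1 flow already set via bond 0)

3  (C1, I1, I2 all integral)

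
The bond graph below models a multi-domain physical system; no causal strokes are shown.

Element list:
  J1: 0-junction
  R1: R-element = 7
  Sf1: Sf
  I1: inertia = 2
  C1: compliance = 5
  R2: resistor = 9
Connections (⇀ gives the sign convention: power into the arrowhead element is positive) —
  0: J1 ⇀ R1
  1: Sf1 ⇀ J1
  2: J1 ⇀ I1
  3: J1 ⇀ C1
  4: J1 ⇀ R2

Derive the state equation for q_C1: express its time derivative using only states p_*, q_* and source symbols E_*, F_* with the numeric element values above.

bond 1 |Sf1  (Sf1 (Sf) sets flow on bond)
bond 2 |I1  (I1: I, integral causality)
bond 3 |J1  (C1 integral (e out))
bond 0 |R1  (0-jn J1 has e-setter on 3)
bond 4 |R2  (0-jn J1 has e-setter on 3)

dq_C1/dt = F_Sf1 - p_I1/2 - 16*q_C1/315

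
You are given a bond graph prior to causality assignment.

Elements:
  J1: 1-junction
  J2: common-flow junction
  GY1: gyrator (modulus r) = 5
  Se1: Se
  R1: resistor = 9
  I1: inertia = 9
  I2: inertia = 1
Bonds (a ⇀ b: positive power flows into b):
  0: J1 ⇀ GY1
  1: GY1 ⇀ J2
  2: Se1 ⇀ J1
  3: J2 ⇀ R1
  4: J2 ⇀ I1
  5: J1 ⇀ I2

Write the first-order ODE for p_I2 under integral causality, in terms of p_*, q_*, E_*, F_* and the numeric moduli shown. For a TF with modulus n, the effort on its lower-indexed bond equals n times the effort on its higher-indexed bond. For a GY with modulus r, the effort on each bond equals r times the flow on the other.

β2 stroke at J1  (Se1: effort source, stroke at far end)
β4 stroke at I1  (I1 outputs flow p/I1)
β1 stroke at J2  (J2: bond 4 brought flow, rest push out)
β3 stroke at J2  (J2 flow already set via bond 4)
β0 stroke at J1  (GY1: gyrator matches bond 1)
β5 stroke at I2  (J1 needs exactly one f-in)

dp_I2/dt = E_Se1 - 5*p_I1/9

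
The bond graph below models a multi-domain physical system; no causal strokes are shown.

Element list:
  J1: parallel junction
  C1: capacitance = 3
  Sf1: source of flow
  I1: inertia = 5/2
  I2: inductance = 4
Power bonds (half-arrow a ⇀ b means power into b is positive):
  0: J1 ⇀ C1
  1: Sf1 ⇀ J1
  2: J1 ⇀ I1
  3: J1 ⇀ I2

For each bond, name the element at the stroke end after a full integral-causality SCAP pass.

#1 stroke→Sf1  (Sf1 (Sf) sets flow on bond)
#0 stroke→J1  (prefer integral on C1)
#2 stroke→I1  (J1: bond 0 brought effort, rest push out)
#3 stroke→I2  (common-e at J1 fixed by 0)

bond 0 →J1
bond 1 →Sf1
bond 2 →I1
bond 3 →I2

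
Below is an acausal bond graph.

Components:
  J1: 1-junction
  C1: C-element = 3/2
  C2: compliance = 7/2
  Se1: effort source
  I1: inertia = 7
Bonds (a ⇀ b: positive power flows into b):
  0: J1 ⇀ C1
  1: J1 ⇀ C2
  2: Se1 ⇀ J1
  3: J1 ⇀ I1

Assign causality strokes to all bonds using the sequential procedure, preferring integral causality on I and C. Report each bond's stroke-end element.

bond 0 |J1
bond 1 |J1
bond 2 |J1
bond 3 |I1

bond 2 |J1  (Se1 (Se) sets effort on bond)
bond 0 |J1  (C1: C, integral causality)
bond 1 |J1  (C2 integral (e out))
bond 3 |I1  (J1: last free bond brings flow in)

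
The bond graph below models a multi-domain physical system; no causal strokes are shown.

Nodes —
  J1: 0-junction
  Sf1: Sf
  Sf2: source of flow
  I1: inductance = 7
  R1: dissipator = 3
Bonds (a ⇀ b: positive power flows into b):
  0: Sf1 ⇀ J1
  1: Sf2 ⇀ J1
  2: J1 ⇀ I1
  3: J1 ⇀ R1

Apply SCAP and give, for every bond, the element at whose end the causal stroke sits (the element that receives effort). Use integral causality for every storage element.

bond 0 |Sf1
bond 1 |Sf2
bond 2 |I1
bond 3 |J1

#0 stroke at Sf1  (Sf1 (Sf) sets flow on bond)
#1 stroke at Sf2  (Sf2 fixes flow; stroke at Sf2)
#2 stroke at I1  (I1 outputs flow p/I1)
#3 stroke at J1  (J1 needs exactly one e-in)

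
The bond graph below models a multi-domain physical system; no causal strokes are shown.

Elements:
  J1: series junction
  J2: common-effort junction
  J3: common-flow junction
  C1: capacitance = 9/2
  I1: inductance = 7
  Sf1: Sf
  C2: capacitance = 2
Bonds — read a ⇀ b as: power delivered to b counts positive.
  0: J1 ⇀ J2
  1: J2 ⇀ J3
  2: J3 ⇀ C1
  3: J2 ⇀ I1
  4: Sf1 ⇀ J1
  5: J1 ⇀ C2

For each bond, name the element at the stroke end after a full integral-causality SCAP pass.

β0 |J1
β1 |J2
β2 |J3
β3 |I1
β4 |Sf1
β5 |J1

b4 |Sf1  (Sf1 fixes flow; stroke at Sf1)
b0 |J1  (1-jn J1 has f-setter on 4)
b5 |J1  (J1: bond 4 brought flow, rest push out)
b2 |J3  (C1 integral (e out))
b1 |J2  (J3 needs exactly one f-in)
b3 |I1  (J2 effort already set via bond 1)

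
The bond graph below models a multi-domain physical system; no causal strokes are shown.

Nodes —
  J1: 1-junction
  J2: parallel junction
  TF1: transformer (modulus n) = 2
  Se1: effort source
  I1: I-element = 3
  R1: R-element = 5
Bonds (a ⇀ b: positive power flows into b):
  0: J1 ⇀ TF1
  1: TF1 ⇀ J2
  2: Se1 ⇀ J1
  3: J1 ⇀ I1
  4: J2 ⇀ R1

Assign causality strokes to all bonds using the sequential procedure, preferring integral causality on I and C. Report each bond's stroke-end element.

β0 |J1
β1 |TF1
β2 |J1
β3 |I1
β4 |J2

#2 →J1  (source Se1 imposes e)
#3 →I1  (prefer integral on I1)
#0 →J1  (J1: bond 3 brought flow, rest push out)
#1 →TF1  (TF1 one-in-one-out from 0)
#4 →J2  (only one effort-in slot at J2)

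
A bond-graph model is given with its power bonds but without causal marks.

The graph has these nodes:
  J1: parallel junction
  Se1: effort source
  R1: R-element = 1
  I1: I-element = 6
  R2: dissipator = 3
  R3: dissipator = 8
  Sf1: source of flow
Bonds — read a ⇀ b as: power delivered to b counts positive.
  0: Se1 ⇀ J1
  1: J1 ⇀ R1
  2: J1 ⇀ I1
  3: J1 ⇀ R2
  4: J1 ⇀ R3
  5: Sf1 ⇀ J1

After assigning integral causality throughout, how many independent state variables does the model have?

1  (I1 all integral)

b0 stroke at J1  (Se1 (Se) sets effort on bond)
b5 stroke at Sf1  (Sf1 fixes flow; stroke at Sf1)
b1 stroke at R1  (0-jn J1 has e-setter on 0)
b2 stroke at I1  (J1 effort already set via bond 0)
b3 stroke at R2  (J1: bond 0 brought effort, rest push out)
b4 stroke at R3  (common-e at J1 fixed by 0)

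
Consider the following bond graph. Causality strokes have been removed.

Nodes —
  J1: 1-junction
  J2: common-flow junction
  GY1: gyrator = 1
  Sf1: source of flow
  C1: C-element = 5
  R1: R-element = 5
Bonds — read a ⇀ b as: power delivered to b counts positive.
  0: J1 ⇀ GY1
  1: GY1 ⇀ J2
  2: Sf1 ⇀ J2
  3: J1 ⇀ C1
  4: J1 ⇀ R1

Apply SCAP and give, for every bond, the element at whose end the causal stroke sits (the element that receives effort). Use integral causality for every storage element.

b0 →J1
b1 →J2
b2 →Sf1
b3 →J1
b4 →R1

bond 2 stroke at Sf1  (Sf1 (Sf) sets flow on bond)
bond 1 stroke at J2  (J2: bond 2 brought flow, rest push out)
bond 0 stroke at J1  (GY1 both-in/both-out from 1)
bond 3 stroke at J1  (prefer integral on C1)
bond 4 stroke at R1  (J1 needs exactly one f-in)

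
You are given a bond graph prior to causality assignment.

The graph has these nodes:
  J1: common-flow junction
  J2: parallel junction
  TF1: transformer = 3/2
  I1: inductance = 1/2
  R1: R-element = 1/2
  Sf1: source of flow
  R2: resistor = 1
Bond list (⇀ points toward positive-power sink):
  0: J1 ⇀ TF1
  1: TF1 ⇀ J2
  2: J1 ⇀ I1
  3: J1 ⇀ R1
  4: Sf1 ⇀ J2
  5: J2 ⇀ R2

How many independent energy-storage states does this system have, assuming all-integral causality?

b4 |Sf1  (Sf1 (Sf) sets flow on bond)
b2 |I1  (I1 outputs flow p/I1)
b0 |J1  (J1: bond 2 brought flow, rest push out)
b3 |J1  (common-f at J1 fixed by 2)
b1 |TF1  (TF TF1: opposite of bond 0)
b5 |J2  (J2 needs exactly one e-in)

1  (I1 all integral)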